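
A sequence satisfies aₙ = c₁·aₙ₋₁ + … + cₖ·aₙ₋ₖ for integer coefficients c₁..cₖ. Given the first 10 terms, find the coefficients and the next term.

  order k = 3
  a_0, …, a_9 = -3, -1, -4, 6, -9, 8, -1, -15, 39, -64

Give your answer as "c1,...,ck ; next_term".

-2,-1,1 ; 74

  a_3 = -2·-4 + -1·-1 + 1·-3 = 6
  a_4 = -2·6 + -1·-4 + 1·-1 = -9
  a_5 = -2·-9 + -1·6 + 1·-4 = 8
  a_6 = -2·8 + -1·-9 + 1·6 = -1
  a_7 = -2·-1 + -1·8 + 1·-9 = -15
  a_8 = -2·-15 + -1·-1 + 1·8 = 39
  a_9 = -2·39 + -1·-15 + 1·-1 = -64
  a_10 = -2·-64 + -1·39 + 1·-15 = 74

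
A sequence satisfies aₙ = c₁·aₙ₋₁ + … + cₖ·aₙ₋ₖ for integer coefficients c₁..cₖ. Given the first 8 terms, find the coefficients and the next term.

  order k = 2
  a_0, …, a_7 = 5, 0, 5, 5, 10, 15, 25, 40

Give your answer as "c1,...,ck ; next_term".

1,1 ; 65

  a_2 = 1·0 + 1·5 = 5
  a_3 = 1·5 + 1·0 = 5
  a_4 = 1·5 + 1·5 = 10
  a_5 = 1·10 + 1·5 = 15
  a_6 = 1·15 + 1·10 = 25
  a_7 = 1·25 + 1·15 = 40
  a_8 = 1·40 + 1·25 = 65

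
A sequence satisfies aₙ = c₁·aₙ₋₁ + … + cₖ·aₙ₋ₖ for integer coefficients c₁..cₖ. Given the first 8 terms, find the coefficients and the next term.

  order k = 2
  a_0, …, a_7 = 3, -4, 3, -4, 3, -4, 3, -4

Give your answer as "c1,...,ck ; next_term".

  a_2 = 0·-4 + 1·3 = 3
  a_3 = 0·3 + 1·-4 = -4
  a_4 = 0·-4 + 1·3 = 3
  a_5 = 0·3 + 1·-4 = -4
  a_6 = 0·-4 + 1·3 = 3
  a_7 = 0·3 + 1·-4 = -4
  a_8 = 0·-4 + 1·3 = 3

0,1 ; 3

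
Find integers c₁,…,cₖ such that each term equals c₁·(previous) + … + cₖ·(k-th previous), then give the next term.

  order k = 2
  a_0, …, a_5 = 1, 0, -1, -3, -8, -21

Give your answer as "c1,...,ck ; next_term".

3,-1 ; -55

  a_2 = 3·0 + -1·1 = -1
  a_3 = 3·-1 + -1·0 = -3
  a_4 = 3·-3 + -1·-1 = -8
  a_5 = 3·-8 + -1·-3 = -21
  a_6 = 3·-21 + -1·-8 = -55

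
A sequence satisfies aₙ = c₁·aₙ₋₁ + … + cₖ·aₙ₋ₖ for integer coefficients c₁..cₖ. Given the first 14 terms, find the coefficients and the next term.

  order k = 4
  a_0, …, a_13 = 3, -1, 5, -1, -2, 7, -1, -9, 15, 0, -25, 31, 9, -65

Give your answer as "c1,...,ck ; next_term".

  a_4 = -1·-1 + -1·5 + 1·-1 + 1·3 = -2
  a_5 = -1·-2 + -1·-1 + 1·5 + 1·-1 = 7
  a_6 = -1·7 + -1·-2 + 1·-1 + 1·5 = -1
  a_7 = -1·-1 + -1·7 + 1·-2 + 1·-1 = -9
  a_8 = -1·-9 + -1·-1 + 1·7 + 1·-2 = 15
  a_9 = -1·15 + -1·-9 + 1·-1 + 1·7 = 0
  a_10 = -1·0 + -1·15 + 1·-9 + 1·-1 = -25
  a_11 = -1·-25 + -1·0 + 1·15 + 1·-9 = 31
  a_12 = -1·31 + -1·-25 + 1·0 + 1·15 = 9
  a_13 = -1·9 + -1·31 + 1·-25 + 1·0 = -65
  a_14 = -1·-65 + -1·9 + 1·31 + 1·-25 = 62

-1,-1,1,1 ; 62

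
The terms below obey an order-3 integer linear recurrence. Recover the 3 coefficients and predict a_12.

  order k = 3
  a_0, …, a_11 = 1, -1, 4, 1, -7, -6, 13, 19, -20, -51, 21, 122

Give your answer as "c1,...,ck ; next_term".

0,-2,-1 ; 9

  a_3 = 0·4 + -2·-1 + -1·1 = 1
  a_4 = 0·1 + -2·4 + -1·-1 = -7
  a_5 = 0·-7 + -2·1 + -1·4 = -6
  a_6 = 0·-6 + -2·-7 + -1·1 = 13
  a_7 = 0·13 + -2·-6 + -1·-7 = 19
  a_8 = 0·19 + -2·13 + -1·-6 = -20
  a_9 = 0·-20 + -2·19 + -1·13 = -51
  a_10 = 0·-51 + -2·-20 + -1·19 = 21
  a_11 = 0·21 + -2·-51 + -1·-20 = 122
  a_12 = 0·122 + -2·21 + -1·-51 = 9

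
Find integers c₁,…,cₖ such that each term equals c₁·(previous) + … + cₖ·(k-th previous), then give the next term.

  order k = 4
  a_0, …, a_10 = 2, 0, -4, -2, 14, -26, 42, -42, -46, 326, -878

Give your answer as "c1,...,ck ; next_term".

-3,-4,-2,-4 ; 1590

  a_4 = -3·-2 + -4·-4 + -2·0 + -4·2 = 14
  a_5 = -3·14 + -4·-2 + -2·-4 + -4·0 = -26
  a_6 = -3·-26 + -4·14 + -2·-2 + -4·-4 = 42
  a_7 = -3·42 + -4·-26 + -2·14 + -4·-2 = -42
  a_8 = -3·-42 + -4·42 + -2·-26 + -4·14 = -46
  a_9 = -3·-46 + -4·-42 + -2·42 + -4·-26 = 326
  a_10 = -3·326 + -4·-46 + -2·-42 + -4·42 = -878
  a_11 = -3·-878 + -4·326 + -2·-46 + -4·-42 = 1590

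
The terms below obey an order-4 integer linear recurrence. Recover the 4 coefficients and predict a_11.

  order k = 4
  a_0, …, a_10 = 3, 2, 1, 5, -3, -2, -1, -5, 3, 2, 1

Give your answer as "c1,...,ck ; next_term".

  a_4 = 0·5 + 0·1 + 0·2 + -1·3 = -3
  a_5 = 0·-3 + 0·5 + 0·1 + -1·2 = -2
  a_6 = 0·-2 + 0·-3 + 0·5 + -1·1 = -1
  a_7 = 0·-1 + 0·-2 + 0·-3 + -1·5 = -5
  a_8 = 0·-5 + 0·-1 + 0·-2 + -1·-3 = 3
  a_9 = 0·3 + 0·-5 + 0·-1 + -1·-2 = 2
  a_10 = 0·2 + 0·3 + 0·-5 + -1·-1 = 1
  a_11 = 0·1 + 0·2 + 0·3 + -1·-5 = 5

0,0,0,-1 ; 5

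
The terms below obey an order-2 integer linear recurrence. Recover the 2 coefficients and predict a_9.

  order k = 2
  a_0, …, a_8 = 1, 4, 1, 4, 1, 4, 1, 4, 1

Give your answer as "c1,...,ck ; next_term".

  a_2 = 0·4 + 1·1 = 1
  a_3 = 0·1 + 1·4 = 4
  a_4 = 0·4 + 1·1 = 1
  a_5 = 0·1 + 1·4 = 4
  a_6 = 0·4 + 1·1 = 1
  a_7 = 0·1 + 1·4 = 4
  a_8 = 0·4 + 1·1 = 1
  a_9 = 0·1 + 1·4 = 4

0,1 ; 4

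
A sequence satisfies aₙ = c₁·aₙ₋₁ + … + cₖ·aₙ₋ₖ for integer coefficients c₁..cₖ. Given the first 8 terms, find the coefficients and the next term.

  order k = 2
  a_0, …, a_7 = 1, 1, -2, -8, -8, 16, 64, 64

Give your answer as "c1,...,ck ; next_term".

2,-4 ; -128

  a_2 = 2·1 + -4·1 = -2
  a_3 = 2·-2 + -4·1 = -8
  a_4 = 2·-8 + -4·-2 = -8
  a_5 = 2·-8 + -4·-8 = 16
  a_6 = 2·16 + -4·-8 = 64
  a_7 = 2·64 + -4·16 = 64
  a_8 = 2·64 + -4·64 = -128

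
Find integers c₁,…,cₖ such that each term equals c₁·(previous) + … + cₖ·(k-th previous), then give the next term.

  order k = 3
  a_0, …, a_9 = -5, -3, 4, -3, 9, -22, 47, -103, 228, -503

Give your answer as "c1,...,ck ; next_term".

  a_3 = -2·4 + 0·-3 + -1·-5 = -3
  a_4 = -2·-3 + 0·4 + -1·-3 = 9
  a_5 = -2·9 + 0·-3 + -1·4 = -22
  a_6 = -2·-22 + 0·9 + -1·-3 = 47
  a_7 = -2·47 + 0·-22 + -1·9 = -103
  a_8 = -2·-103 + 0·47 + -1·-22 = 228
  a_9 = -2·228 + 0·-103 + -1·47 = -503
  a_10 = -2·-503 + 0·228 + -1·-103 = 1109

-2,0,-1 ; 1109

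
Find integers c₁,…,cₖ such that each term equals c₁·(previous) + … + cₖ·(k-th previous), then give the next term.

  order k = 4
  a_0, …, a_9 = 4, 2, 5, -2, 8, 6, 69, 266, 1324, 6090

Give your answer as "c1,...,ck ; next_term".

4,4,-4,1 ; 28661

  a_4 = 4·-2 + 4·5 + -4·2 + 1·4 = 8
  a_5 = 4·8 + 4·-2 + -4·5 + 1·2 = 6
  a_6 = 4·6 + 4·8 + -4·-2 + 1·5 = 69
  a_7 = 4·69 + 4·6 + -4·8 + 1·-2 = 266
  a_8 = 4·266 + 4·69 + -4·6 + 1·8 = 1324
  a_9 = 4·1324 + 4·266 + -4·69 + 1·6 = 6090
  a_10 = 4·6090 + 4·1324 + -4·266 + 1·69 = 28661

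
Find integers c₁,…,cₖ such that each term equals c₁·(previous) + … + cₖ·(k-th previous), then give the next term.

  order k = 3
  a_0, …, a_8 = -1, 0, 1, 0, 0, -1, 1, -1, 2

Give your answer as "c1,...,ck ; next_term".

-1,0,-1 ; -3

  a_3 = -1·1 + 0·0 + -1·-1 = 0
  a_4 = -1·0 + 0·1 + -1·0 = 0
  a_5 = -1·0 + 0·0 + -1·1 = -1
  a_6 = -1·-1 + 0·0 + -1·0 = 1
  a_7 = -1·1 + 0·-1 + -1·0 = -1
  a_8 = -1·-1 + 0·1 + -1·-1 = 2
  a_9 = -1·2 + 0·-1 + -1·1 = -3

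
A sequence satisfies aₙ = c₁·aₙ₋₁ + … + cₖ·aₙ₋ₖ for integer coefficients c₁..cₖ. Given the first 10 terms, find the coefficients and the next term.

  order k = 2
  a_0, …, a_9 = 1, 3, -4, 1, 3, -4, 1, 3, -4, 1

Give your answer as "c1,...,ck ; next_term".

-1,-1 ; 3

  a_2 = -1·3 + -1·1 = -4
  a_3 = -1·-4 + -1·3 = 1
  a_4 = -1·1 + -1·-4 = 3
  a_5 = -1·3 + -1·1 = -4
  a_6 = -1·-4 + -1·3 = 1
  a_7 = -1·1 + -1·-4 = 3
  a_8 = -1·3 + -1·1 = -4
  a_9 = -1·-4 + -1·3 = 1
  a_10 = -1·1 + -1·-4 = 3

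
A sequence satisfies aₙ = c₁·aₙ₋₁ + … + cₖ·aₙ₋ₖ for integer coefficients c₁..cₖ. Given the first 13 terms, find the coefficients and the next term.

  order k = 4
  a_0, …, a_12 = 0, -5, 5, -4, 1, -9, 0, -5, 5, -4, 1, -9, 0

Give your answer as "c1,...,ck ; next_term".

1,0,-1,1 ; -5

  a_4 = 1·-4 + 0·5 + -1·-5 + 1·0 = 1
  a_5 = 1·1 + 0·-4 + -1·5 + 1·-5 = -9
  a_6 = 1·-9 + 0·1 + -1·-4 + 1·5 = 0
  a_7 = 1·0 + 0·-9 + -1·1 + 1·-4 = -5
  a_8 = 1·-5 + 0·0 + -1·-9 + 1·1 = 5
  a_9 = 1·5 + 0·-5 + -1·0 + 1·-9 = -4
  a_10 = 1·-4 + 0·5 + -1·-5 + 1·0 = 1
  a_11 = 1·1 + 0·-4 + -1·5 + 1·-5 = -9
  a_12 = 1·-9 + 0·1 + -1·-4 + 1·5 = 0
  a_13 = 1·0 + 0·-9 + -1·1 + 1·-4 = -5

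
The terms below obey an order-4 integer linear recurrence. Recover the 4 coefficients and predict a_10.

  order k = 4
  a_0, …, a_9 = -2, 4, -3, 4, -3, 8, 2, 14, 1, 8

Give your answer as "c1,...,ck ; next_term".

  a_4 = 2·4 + -1·-3 + -2·4 + 3·-2 = -3
  a_5 = 2·-3 + -1·4 + -2·-3 + 3·4 = 8
  a_6 = 2·8 + -1·-3 + -2·4 + 3·-3 = 2
  a_7 = 2·2 + -1·8 + -2·-3 + 3·4 = 14
  a_8 = 2·14 + -1·2 + -2·8 + 3·-3 = 1
  a_9 = 2·1 + -1·14 + -2·2 + 3·8 = 8
  a_10 = 2·8 + -1·1 + -2·14 + 3·2 = -7

2,-1,-2,3 ; -7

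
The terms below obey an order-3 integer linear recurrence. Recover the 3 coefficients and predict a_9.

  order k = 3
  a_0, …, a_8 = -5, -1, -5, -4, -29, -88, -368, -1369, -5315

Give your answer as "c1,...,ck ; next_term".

3,4,-3 ; -20317

  a_3 = 3·-5 + 4·-1 + -3·-5 = -4
  a_4 = 3·-4 + 4·-5 + -3·-1 = -29
  a_5 = 3·-29 + 4·-4 + -3·-5 = -88
  a_6 = 3·-88 + 4·-29 + -3·-4 = -368
  a_7 = 3·-368 + 4·-88 + -3·-29 = -1369
  a_8 = 3·-1369 + 4·-368 + -3·-88 = -5315
  a_9 = 3·-5315 + 4·-1369 + -3·-368 = -20317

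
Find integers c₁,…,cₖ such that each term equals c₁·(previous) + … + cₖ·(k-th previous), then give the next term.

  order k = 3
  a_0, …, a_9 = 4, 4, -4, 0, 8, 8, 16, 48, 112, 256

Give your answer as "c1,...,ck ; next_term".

2,0,2 ; 608

  a_3 = 2·-4 + 0·4 + 2·4 = 0
  a_4 = 2·0 + 0·-4 + 2·4 = 8
  a_5 = 2·8 + 0·0 + 2·-4 = 8
  a_6 = 2·8 + 0·8 + 2·0 = 16
  a_7 = 2·16 + 0·8 + 2·8 = 48
  a_8 = 2·48 + 0·16 + 2·8 = 112
  a_9 = 2·112 + 0·48 + 2·16 = 256
  a_10 = 2·256 + 0·112 + 2·48 = 608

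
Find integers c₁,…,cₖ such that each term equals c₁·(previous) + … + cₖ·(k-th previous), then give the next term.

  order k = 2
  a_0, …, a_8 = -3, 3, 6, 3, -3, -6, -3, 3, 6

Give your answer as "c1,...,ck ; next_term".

1,-1 ; 3

  a_2 = 1·3 + -1·-3 = 6
  a_3 = 1·6 + -1·3 = 3
  a_4 = 1·3 + -1·6 = -3
  a_5 = 1·-3 + -1·3 = -6
  a_6 = 1·-6 + -1·-3 = -3
  a_7 = 1·-3 + -1·-6 = 3
  a_8 = 1·3 + -1·-3 = 6
  a_9 = 1·6 + -1·3 = 3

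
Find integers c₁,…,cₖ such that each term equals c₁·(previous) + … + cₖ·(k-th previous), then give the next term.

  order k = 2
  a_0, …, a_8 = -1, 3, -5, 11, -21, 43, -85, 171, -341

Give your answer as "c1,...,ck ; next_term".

  a_2 = -1·3 + 2·-1 = -5
  a_3 = -1·-5 + 2·3 = 11
  a_4 = -1·11 + 2·-5 = -21
  a_5 = -1·-21 + 2·11 = 43
  a_6 = -1·43 + 2·-21 = -85
  a_7 = -1·-85 + 2·43 = 171
  a_8 = -1·171 + 2·-85 = -341
  a_9 = -1·-341 + 2·171 = 683

-1,2 ; 683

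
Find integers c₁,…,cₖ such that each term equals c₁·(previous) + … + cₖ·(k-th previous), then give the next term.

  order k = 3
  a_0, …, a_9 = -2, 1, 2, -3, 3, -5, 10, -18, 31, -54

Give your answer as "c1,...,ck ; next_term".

-2,-1,-1 ; 95

  a_3 = -2·2 + -1·1 + -1·-2 = -3
  a_4 = -2·-3 + -1·2 + -1·1 = 3
  a_5 = -2·3 + -1·-3 + -1·2 = -5
  a_6 = -2·-5 + -1·3 + -1·-3 = 10
  a_7 = -2·10 + -1·-5 + -1·3 = -18
  a_8 = -2·-18 + -1·10 + -1·-5 = 31
  a_9 = -2·31 + -1·-18 + -1·10 = -54
  a_10 = -2·-54 + -1·31 + -1·-18 = 95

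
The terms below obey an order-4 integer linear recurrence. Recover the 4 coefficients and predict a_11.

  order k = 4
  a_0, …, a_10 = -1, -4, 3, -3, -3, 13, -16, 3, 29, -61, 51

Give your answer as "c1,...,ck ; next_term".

-1,-1,1,-1 ; 36

  a_4 = -1·-3 + -1·3 + 1·-4 + -1·-1 = -3
  a_5 = -1·-3 + -1·-3 + 1·3 + -1·-4 = 13
  a_6 = -1·13 + -1·-3 + 1·-3 + -1·3 = -16
  a_7 = -1·-16 + -1·13 + 1·-3 + -1·-3 = 3
  a_8 = -1·3 + -1·-16 + 1·13 + -1·-3 = 29
  a_9 = -1·29 + -1·3 + 1·-16 + -1·13 = -61
  a_10 = -1·-61 + -1·29 + 1·3 + -1·-16 = 51
  a_11 = -1·51 + -1·-61 + 1·29 + -1·3 = 36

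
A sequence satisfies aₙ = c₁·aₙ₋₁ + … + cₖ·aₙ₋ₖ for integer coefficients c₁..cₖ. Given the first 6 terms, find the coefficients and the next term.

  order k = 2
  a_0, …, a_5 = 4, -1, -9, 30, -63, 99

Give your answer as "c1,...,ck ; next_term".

  a_2 = -3·-1 + -3·4 = -9
  a_3 = -3·-9 + -3·-1 = 30
  a_4 = -3·30 + -3·-9 = -63
  a_5 = -3·-63 + -3·30 = 99
  a_6 = -3·99 + -3·-63 = -108

-3,-3 ; -108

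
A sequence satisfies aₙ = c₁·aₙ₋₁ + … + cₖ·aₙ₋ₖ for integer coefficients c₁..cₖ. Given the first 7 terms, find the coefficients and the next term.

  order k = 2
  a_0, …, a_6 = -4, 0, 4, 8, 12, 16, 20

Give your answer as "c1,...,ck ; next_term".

  a_2 = 2·0 + -1·-4 = 4
  a_3 = 2·4 + -1·0 = 8
  a_4 = 2·8 + -1·4 = 12
  a_5 = 2·12 + -1·8 = 16
  a_6 = 2·16 + -1·12 = 20
  a_7 = 2·20 + -1·16 = 24

2,-1 ; 24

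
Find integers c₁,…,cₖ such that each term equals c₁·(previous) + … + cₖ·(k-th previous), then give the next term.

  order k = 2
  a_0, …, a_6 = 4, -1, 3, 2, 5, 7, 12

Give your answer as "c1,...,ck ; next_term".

  a_2 = 1·-1 + 1·4 = 3
  a_3 = 1·3 + 1·-1 = 2
  a_4 = 1·2 + 1·3 = 5
  a_5 = 1·5 + 1·2 = 7
  a_6 = 1·7 + 1·5 = 12
  a_7 = 1·12 + 1·7 = 19

1,1 ; 19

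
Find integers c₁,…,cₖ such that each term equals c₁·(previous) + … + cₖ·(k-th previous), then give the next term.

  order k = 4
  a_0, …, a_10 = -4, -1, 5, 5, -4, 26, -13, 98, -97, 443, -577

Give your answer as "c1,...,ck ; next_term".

  a_4 = -1·5 + 3·5 + 2·-1 + 3·-4 = -4
  a_5 = -1·-4 + 3·5 + 2·5 + 3·-1 = 26
  a_6 = -1·26 + 3·-4 + 2·5 + 3·5 = -13
  a_7 = -1·-13 + 3·26 + 2·-4 + 3·5 = 98
  a_8 = -1·98 + 3·-13 + 2·26 + 3·-4 = -97
  a_9 = -1·-97 + 3·98 + 2·-13 + 3·26 = 443
  a_10 = -1·443 + 3·-97 + 2·98 + 3·-13 = -577
  a_11 = -1·-577 + 3·443 + 2·-97 + 3·98 = 2006

-1,3,2,3 ; 2006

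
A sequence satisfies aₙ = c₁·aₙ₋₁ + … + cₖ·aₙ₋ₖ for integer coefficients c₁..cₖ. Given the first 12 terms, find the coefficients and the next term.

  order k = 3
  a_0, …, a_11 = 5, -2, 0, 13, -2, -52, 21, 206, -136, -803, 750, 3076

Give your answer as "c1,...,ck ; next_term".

0,-4,1 ; -3803

  a_3 = 0·0 + -4·-2 + 1·5 = 13
  a_4 = 0·13 + -4·0 + 1·-2 = -2
  a_5 = 0·-2 + -4·13 + 1·0 = -52
  a_6 = 0·-52 + -4·-2 + 1·13 = 21
  a_7 = 0·21 + -4·-52 + 1·-2 = 206
  a_8 = 0·206 + -4·21 + 1·-52 = -136
  a_9 = 0·-136 + -4·206 + 1·21 = -803
  a_10 = 0·-803 + -4·-136 + 1·206 = 750
  a_11 = 0·750 + -4·-803 + 1·-136 = 3076
  a_12 = 0·3076 + -4·750 + 1·-803 = -3803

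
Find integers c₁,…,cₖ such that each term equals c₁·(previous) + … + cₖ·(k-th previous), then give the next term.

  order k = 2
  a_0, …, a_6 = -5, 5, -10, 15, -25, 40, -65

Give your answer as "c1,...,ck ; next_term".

  a_2 = -1·5 + 1·-5 = -10
  a_3 = -1·-10 + 1·5 = 15
  a_4 = -1·15 + 1·-10 = -25
  a_5 = -1·-25 + 1·15 = 40
  a_6 = -1·40 + 1·-25 = -65
  a_7 = -1·-65 + 1·40 = 105

-1,1 ; 105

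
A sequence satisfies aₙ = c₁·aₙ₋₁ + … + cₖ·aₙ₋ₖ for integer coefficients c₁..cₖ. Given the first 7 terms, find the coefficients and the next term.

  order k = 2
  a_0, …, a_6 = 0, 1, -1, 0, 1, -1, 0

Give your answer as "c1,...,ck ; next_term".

  a_2 = -1·1 + -1·0 = -1
  a_3 = -1·-1 + -1·1 = 0
  a_4 = -1·0 + -1·-1 = 1
  a_5 = -1·1 + -1·0 = -1
  a_6 = -1·-1 + -1·1 = 0
  a_7 = -1·0 + -1·-1 = 1

-1,-1 ; 1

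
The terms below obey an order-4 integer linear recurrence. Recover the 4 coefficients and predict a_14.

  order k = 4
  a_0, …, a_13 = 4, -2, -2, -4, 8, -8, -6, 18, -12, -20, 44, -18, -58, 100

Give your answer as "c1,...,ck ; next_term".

-1,-1,1,1 ; -16

  a_4 = -1·-4 + -1·-2 + 1·-2 + 1·4 = 8
  a_5 = -1·8 + -1·-4 + 1·-2 + 1·-2 = -8
  a_6 = -1·-8 + -1·8 + 1·-4 + 1·-2 = -6
  a_7 = -1·-6 + -1·-8 + 1·8 + 1·-4 = 18
  a_8 = -1·18 + -1·-6 + 1·-8 + 1·8 = -12
  a_9 = -1·-12 + -1·18 + 1·-6 + 1·-8 = -20
  a_10 = -1·-20 + -1·-12 + 1·18 + 1·-6 = 44
  a_11 = -1·44 + -1·-20 + 1·-12 + 1·18 = -18
  a_12 = -1·-18 + -1·44 + 1·-20 + 1·-12 = -58
  a_13 = -1·-58 + -1·-18 + 1·44 + 1·-20 = 100
  a_14 = -1·100 + -1·-58 + 1·-18 + 1·44 = -16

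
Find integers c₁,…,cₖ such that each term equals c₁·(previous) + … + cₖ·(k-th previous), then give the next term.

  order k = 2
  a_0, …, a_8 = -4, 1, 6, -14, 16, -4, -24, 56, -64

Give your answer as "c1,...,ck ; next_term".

-2,-2 ; 16

  a_2 = -2·1 + -2·-4 = 6
  a_3 = -2·6 + -2·1 = -14
  a_4 = -2·-14 + -2·6 = 16
  a_5 = -2·16 + -2·-14 = -4
  a_6 = -2·-4 + -2·16 = -24
  a_7 = -2·-24 + -2·-4 = 56
  a_8 = -2·56 + -2·-24 = -64
  a_9 = -2·-64 + -2·56 = 16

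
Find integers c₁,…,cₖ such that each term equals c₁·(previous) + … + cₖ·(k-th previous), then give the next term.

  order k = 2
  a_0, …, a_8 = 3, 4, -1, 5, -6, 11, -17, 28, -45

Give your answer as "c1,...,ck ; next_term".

  a_2 = -1·4 + 1·3 = -1
  a_3 = -1·-1 + 1·4 = 5
  a_4 = -1·5 + 1·-1 = -6
  a_5 = -1·-6 + 1·5 = 11
  a_6 = -1·11 + 1·-6 = -17
  a_7 = -1·-17 + 1·11 = 28
  a_8 = -1·28 + 1·-17 = -45
  a_9 = -1·-45 + 1·28 = 73

-1,1 ; 73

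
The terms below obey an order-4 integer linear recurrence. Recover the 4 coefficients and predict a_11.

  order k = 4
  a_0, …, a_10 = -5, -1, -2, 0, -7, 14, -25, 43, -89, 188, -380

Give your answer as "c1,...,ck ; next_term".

-2,-1,-1,2 ; 747

  a_4 = -2·0 + -1·-2 + -1·-1 + 2·-5 = -7
  a_5 = -2·-7 + -1·0 + -1·-2 + 2·-1 = 14
  a_6 = -2·14 + -1·-7 + -1·0 + 2·-2 = -25
  a_7 = -2·-25 + -1·14 + -1·-7 + 2·0 = 43
  a_8 = -2·43 + -1·-25 + -1·14 + 2·-7 = -89
  a_9 = -2·-89 + -1·43 + -1·-25 + 2·14 = 188
  a_10 = -2·188 + -1·-89 + -1·43 + 2·-25 = -380
  a_11 = -2·-380 + -1·188 + -1·-89 + 2·43 = 747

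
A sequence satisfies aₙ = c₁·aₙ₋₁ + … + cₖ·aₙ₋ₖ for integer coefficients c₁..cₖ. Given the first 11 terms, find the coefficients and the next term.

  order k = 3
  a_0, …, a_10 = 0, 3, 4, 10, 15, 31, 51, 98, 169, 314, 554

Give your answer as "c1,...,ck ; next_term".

1,2,-1 ; 1013

  a_3 = 1·4 + 2·3 + -1·0 = 10
  a_4 = 1·10 + 2·4 + -1·3 = 15
  a_5 = 1·15 + 2·10 + -1·4 = 31
  a_6 = 1·31 + 2·15 + -1·10 = 51
  a_7 = 1·51 + 2·31 + -1·15 = 98
  a_8 = 1·98 + 2·51 + -1·31 = 169
  a_9 = 1·169 + 2·98 + -1·51 = 314
  a_10 = 1·314 + 2·169 + -1·98 = 554
  a_11 = 1·554 + 2·314 + -1·169 = 1013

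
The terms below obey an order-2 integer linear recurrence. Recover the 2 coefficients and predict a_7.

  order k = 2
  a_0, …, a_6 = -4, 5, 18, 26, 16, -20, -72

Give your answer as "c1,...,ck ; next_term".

2,-2 ; -104

  a_2 = 2·5 + -2·-4 = 18
  a_3 = 2·18 + -2·5 = 26
  a_4 = 2·26 + -2·18 = 16
  a_5 = 2·16 + -2·26 = -20
  a_6 = 2·-20 + -2·16 = -72
  a_7 = 2·-72 + -2·-20 = -104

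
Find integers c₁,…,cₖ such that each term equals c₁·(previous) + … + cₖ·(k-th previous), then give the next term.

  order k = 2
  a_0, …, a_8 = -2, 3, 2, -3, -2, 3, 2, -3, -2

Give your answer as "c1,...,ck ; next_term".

0,-1 ; 3

  a_2 = 0·3 + -1·-2 = 2
  a_3 = 0·2 + -1·3 = -3
  a_4 = 0·-3 + -1·2 = -2
  a_5 = 0·-2 + -1·-3 = 3
  a_6 = 0·3 + -1·-2 = 2
  a_7 = 0·2 + -1·3 = -3
  a_8 = 0·-3 + -1·2 = -2
  a_9 = 0·-2 + -1·-3 = 3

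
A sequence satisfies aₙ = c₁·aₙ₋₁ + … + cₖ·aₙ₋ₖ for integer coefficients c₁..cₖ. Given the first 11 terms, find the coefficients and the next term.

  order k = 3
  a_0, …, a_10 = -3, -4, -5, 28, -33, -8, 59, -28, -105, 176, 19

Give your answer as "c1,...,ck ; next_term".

  a_3 = -2·-5 + -3·-4 + -2·-3 = 28
  a_4 = -2·28 + -3·-5 + -2·-4 = -33
  a_5 = -2·-33 + -3·28 + -2·-5 = -8
  a_6 = -2·-8 + -3·-33 + -2·28 = 59
  a_7 = -2·59 + -3·-8 + -2·-33 = -28
  a_8 = -2·-28 + -3·59 + -2·-8 = -105
  a_9 = -2·-105 + -3·-28 + -2·59 = 176
  a_10 = -2·176 + -3·-105 + -2·-28 = 19
  a_11 = -2·19 + -3·176 + -2·-105 = -356

-2,-3,-2 ; -356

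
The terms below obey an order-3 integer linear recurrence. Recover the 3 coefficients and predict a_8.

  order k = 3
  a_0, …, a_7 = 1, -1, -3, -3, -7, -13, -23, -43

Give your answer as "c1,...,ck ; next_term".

1,1,1 ; -79

  a_3 = 1·-3 + 1·-1 + 1·1 = -3
  a_4 = 1·-3 + 1·-3 + 1·-1 = -7
  a_5 = 1·-7 + 1·-3 + 1·-3 = -13
  a_6 = 1·-13 + 1·-7 + 1·-3 = -23
  a_7 = 1·-23 + 1·-13 + 1·-7 = -43
  a_8 = 1·-43 + 1·-23 + 1·-13 = -79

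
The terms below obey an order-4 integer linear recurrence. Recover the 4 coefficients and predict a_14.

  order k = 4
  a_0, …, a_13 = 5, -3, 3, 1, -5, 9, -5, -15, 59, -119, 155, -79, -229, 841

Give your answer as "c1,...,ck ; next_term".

-3,-3,1,2 ; -1605

  a_4 = -3·1 + -3·3 + 1·-3 + 2·5 = -5
  a_5 = -3·-5 + -3·1 + 1·3 + 2·-3 = 9
  a_6 = -3·9 + -3·-5 + 1·1 + 2·3 = -5
  a_7 = -3·-5 + -3·9 + 1·-5 + 2·1 = -15
  a_8 = -3·-15 + -3·-5 + 1·9 + 2·-5 = 59
  a_9 = -3·59 + -3·-15 + 1·-5 + 2·9 = -119
  a_10 = -3·-119 + -3·59 + 1·-15 + 2·-5 = 155
  a_11 = -3·155 + -3·-119 + 1·59 + 2·-15 = -79
  a_12 = -3·-79 + -3·155 + 1·-119 + 2·59 = -229
  a_13 = -3·-229 + -3·-79 + 1·155 + 2·-119 = 841
  a_14 = -3·841 + -3·-229 + 1·-79 + 2·155 = -1605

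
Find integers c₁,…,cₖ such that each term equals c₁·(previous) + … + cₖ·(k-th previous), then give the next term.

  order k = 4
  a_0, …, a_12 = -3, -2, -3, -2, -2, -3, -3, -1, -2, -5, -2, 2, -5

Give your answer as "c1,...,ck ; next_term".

  a_4 = 0·-2 + -1·-3 + 1·-2 + 1·-3 = -2
  a_5 = 0·-2 + -1·-2 + 1·-3 + 1·-2 = -3
  a_6 = 0·-3 + -1·-2 + 1·-2 + 1·-3 = -3
  a_7 = 0·-3 + -1·-3 + 1·-2 + 1·-2 = -1
  a_8 = 0·-1 + -1·-3 + 1·-3 + 1·-2 = -2
  a_9 = 0·-2 + -1·-1 + 1·-3 + 1·-3 = -5
  a_10 = 0·-5 + -1·-2 + 1·-1 + 1·-3 = -2
  a_11 = 0·-2 + -1·-5 + 1·-2 + 1·-1 = 2
  a_12 = 0·2 + -1·-2 + 1·-5 + 1·-2 = -5
  a_13 = 0·-5 + -1·2 + 1·-2 + 1·-5 = -9

0,-1,1,1 ; -9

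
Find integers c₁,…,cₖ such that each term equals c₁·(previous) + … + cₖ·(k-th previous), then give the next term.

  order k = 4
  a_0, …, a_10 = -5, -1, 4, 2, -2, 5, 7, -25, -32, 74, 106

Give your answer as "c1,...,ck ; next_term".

  a_4 = 1·2 + -4·4 + 3·-1 + -3·-5 = -2
  a_5 = 1·-2 + -4·2 + 3·4 + -3·-1 = 5
  a_6 = 1·5 + -4·-2 + 3·2 + -3·4 = 7
  a_7 = 1·7 + -4·5 + 3·-2 + -3·2 = -25
  a_8 = 1·-25 + -4·7 + 3·5 + -3·-2 = -32
  a_9 = 1·-32 + -4·-25 + 3·7 + -3·5 = 74
  a_10 = 1·74 + -4·-32 + 3·-25 + -3·7 = 106
  a_11 = 1·106 + -4·74 + 3·-32 + -3·-25 = -211

1,-4,3,-3 ; -211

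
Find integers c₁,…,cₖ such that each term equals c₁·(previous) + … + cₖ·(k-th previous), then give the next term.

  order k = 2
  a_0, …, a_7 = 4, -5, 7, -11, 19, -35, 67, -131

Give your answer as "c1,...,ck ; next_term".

  a_2 = -3·-5 + -2·4 = 7
  a_3 = -3·7 + -2·-5 = -11
  a_4 = -3·-11 + -2·7 = 19
  a_5 = -3·19 + -2·-11 = -35
  a_6 = -3·-35 + -2·19 = 67
  a_7 = -3·67 + -2·-35 = -131
  a_8 = -3·-131 + -2·67 = 259

-3,-2 ; 259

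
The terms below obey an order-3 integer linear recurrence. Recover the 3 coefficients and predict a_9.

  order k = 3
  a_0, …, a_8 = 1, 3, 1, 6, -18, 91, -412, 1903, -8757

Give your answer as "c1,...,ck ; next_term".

  a_3 = -4·1 + 3·3 + 1·1 = 6
  a_4 = -4·6 + 3·1 + 1·3 = -18
  a_5 = -4·-18 + 3·6 + 1·1 = 91
  a_6 = -4·91 + 3·-18 + 1·6 = -412
  a_7 = -4·-412 + 3·91 + 1·-18 = 1903
  a_8 = -4·1903 + 3·-412 + 1·91 = -8757
  a_9 = -4·-8757 + 3·1903 + 1·-412 = 40325

-4,3,1 ; 40325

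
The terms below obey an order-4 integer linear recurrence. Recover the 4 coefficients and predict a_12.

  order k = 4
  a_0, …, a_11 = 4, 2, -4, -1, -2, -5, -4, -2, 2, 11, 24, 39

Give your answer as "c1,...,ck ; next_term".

2,-1,0,-1 ; 52

  a_4 = 2·-1 + -1·-4 + 0·2 + -1·4 = -2
  a_5 = 2·-2 + -1·-1 + 0·-4 + -1·2 = -5
  a_6 = 2·-5 + -1·-2 + 0·-1 + -1·-4 = -4
  a_7 = 2·-4 + -1·-5 + 0·-2 + -1·-1 = -2
  a_8 = 2·-2 + -1·-4 + 0·-5 + -1·-2 = 2
  a_9 = 2·2 + -1·-2 + 0·-4 + -1·-5 = 11
  a_10 = 2·11 + -1·2 + 0·-2 + -1·-4 = 24
  a_11 = 2·24 + -1·11 + 0·2 + -1·-2 = 39
  a_12 = 2·39 + -1·24 + 0·11 + -1·2 = 52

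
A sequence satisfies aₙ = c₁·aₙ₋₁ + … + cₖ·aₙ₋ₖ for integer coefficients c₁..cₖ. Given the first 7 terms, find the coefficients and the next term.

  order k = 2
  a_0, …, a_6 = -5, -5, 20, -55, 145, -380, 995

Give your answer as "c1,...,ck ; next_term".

  a_2 = -3·-5 + -1·-5 = 20
  a_3 = -3·20 + -1·-5 = -55
  a_4 = -3·-55 + -1·20 = 145
  a_5 = -3·145 + -1·-55 = -380
  a_6 = -3·-380 + -1·145 = 995
  a_7 = -3·995 + -1·-380 = -2605

-3,-1 ; -2605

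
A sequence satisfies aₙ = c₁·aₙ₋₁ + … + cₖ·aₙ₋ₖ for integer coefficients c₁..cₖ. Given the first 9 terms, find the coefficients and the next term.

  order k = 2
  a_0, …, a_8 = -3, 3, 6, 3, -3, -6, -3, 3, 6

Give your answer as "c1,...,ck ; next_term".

1,-1 ; 3

  a_2 = 1·3 + -1·-3 = 6
  a_3 = 1·6 + -1·3 = 3
  a_4 = 1·3 + -1·6 = -3
  a_5 = 1·-3 + -1·3 = -6
  a_6 = 1·-6 + -1·-3 = -3
  a_7 = 1·-3 + -1·-6 = 3
  a_8 = 1·3 + -1·-3 = 6
  a_9 = 1·6 + -1·3 = 3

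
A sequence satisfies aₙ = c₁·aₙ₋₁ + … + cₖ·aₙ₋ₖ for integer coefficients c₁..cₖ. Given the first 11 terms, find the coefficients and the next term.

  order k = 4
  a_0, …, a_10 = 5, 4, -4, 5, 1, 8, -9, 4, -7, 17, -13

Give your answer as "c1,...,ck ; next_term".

  a_4 = 0·5 + 0·-4 + -1·4 + 1·5 = 1
  a_5 = 0·1 + 0·5 + -1·-4 + 1·4 = 8
  a_6 = 0·8 + 0·1 + -1·5 + 1·-4 = -9
  a_7 = 0·-9 + 0·8 + -1·1 + 1·5 = 4
  a_8 = 0·4 + 0·-9 + -1·8 + 1·1 = -7
  a_9 = 0·-7 + 0·4 + -1·-9 + 1·8 = 17
  a_10 = 0·17 + 0·-7 + -1·4 + 1·-9 = -13
  a_11 = 0·-13 + 0·17 + -1·-7 + 1·4 = 11

0,0,-1,1 ; 11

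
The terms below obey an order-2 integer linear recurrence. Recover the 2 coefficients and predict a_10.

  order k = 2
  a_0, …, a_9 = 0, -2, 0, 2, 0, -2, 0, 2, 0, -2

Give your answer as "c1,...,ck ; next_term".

  a_2 = 0·-2 + -1·0 = 0
  a_3 = 0·0 + -1·-2 = 2
  a_4 = 0·2 + -1·0 = 0
  a_5 = 0·0 + -1·2 = -2
  a_6 = 0·-2 + -1·0 = 0
  a_7 = 0·0 + -1·-2 = 2
  a_8 = 0·2 + -1·0 = 0
  a_9 = 0·0 + -1·2 = -2
  a_10 = 0·-2 + -1·0 = 0

0,-1 ; 0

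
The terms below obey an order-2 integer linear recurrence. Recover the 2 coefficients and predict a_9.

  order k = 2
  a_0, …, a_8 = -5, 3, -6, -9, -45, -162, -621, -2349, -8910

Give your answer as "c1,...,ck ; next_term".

3,3 ; -33777

  a_2 = 3·3 + 3·-5 = -6
  a_3 = 3·-6 + 3·3 = -9
  a_4 = 3·-9 + 3·-6 = -45
  a_5 = 3·-45 + 3·-9 = -162
  a_6 = 3·-162 + 3·-45 = -621
  a_7 = 3·-621 + 3·-162 = -2349
  a_8 = 3·-2349 + 3·-621 = -8910
  a_9 = 3·-8910 + 3·-2349 = -33777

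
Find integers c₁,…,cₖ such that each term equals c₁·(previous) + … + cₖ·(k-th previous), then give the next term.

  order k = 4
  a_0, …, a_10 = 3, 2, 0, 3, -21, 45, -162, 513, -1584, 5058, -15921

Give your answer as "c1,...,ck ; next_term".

  a_4 = -2·3 + 3·0 + -3·2 + -3·3 = -21
  a_5 = -2·-21 + 3·3 + -3·0 + -3·2 = 45
  a_6 = -2·45 + 3·-21 + -3·3 + -3·0 = -162
  a_7 = -2·-162 + 3·45 + -3·-21 + -3·3 = 513
  a_8 = -2·513 + 3·-162 + -3·45 + -3·-21 = -1584
  a_9 = -2·-1584 + 3·513 + -3·-162 + -3·45 = 5058
  a_10 = -2·5058 + 3·-1584 + -3·513 + -3·-162 = -15921
  a_11 = -2·-15921 + 3·5058 + -3·-1584 + -3·513 = 50229

-2,3,-3,-3 ; 50229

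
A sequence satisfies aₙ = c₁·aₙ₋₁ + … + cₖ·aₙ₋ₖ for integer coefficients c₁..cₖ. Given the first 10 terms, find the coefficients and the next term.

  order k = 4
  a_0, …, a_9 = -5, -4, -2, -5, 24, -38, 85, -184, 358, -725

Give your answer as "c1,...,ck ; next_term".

  a_4 = -2·-5 + 0·-2 + -1·-4 + -2·-5 = 24
  a_5 = -2·24 + 0·-5 + -1·-2 + -2·-4 = -38
  a_6 = -2·-38 + 0·24 + -1·-5 + -2·-2 = 85
  a_7 = -2·85 + 0·-38 + -1·24 + -2·-5 = -184
  a_8 = -2·-184 + 0·85 + -1·-38 + -2·24 = 358
  a_9 = -2·358 + 0·-184 + -1·85 + -2·-38 = -725
  a_10 = -2·-725 + 0·358 + -1·-184 + -2·85 = 1464

-2,0,-1,-2 ; 1464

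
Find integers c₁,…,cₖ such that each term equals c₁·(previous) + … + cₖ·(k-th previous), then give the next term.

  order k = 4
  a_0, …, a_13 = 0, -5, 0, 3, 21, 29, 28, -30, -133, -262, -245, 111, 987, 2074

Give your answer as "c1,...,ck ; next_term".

  a_4 = 2·3 + -1·0 + -3·-5 + 2·0 = 21
  a_5 = 2·21 + -1·3 + -3·0 + 2·-5 = 29
  a_6 = 2·29 + -1·21 + -3·3 + 2·0 = 28
  a_7 = 2·28 + -1·29 + -3·21 + 2·3 = -30
  a_8 = 2·-30 + -1·28 + -3·29 + 2·21 = -133
  a_9 = 2·-133 + -1·-30 + -3·28 + 2·29 = -262
  a_10 = 2·-262 + -1·-133 + -3·-30 + 2·28 = -245
  a_11 = 2·-245 + -1·-262 + -3·-133 + 2·-30 = 111
  a_12 = 2·111 + -1·-245 + -3·-262 + 2·-133 = 987
  a_13 = 2·987 + -1·111 + -3·-245 + 2·-262 = 2074
  a_14 = 2·2074 + -1·987 + -3·111 + 2·-245 = 2338

2,-1,-3,2 ; 2338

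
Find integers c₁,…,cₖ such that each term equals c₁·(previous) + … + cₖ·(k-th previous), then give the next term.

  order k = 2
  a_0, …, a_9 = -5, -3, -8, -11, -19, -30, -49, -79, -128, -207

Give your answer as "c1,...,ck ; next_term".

1,1 ; -335

  a_2 = 1·-3 + 1·-5 = -8
  a_3 = 1·-8 + 1·-3 = -11
  a_4 = 1·-11 + 1·-8 = -19
  a_5 = 1·-19 + 1·-11 = -30
  a_6 = 1·-30 + 1·-19 = -49
  a_7 = 1·-49 + 1·-30 = -79
  a_8 = 1·-79 + 1·-49 = -128
  a_9 = 1·-128 + 1·-79 = -207
  a_10 = 1·-207 + 1·-128 = -335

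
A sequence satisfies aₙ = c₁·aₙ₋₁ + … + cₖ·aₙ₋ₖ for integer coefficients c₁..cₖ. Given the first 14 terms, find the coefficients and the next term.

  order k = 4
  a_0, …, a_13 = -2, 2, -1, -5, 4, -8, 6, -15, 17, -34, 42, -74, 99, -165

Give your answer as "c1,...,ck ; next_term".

  a_4 = -1·-5 + 1·-1 + 1·2 + 1·-2 = 4
  a_5 = -1·4 + 1·-5 + 1·-1 + 1·2 = -8
  a_6 = -1·-8 + 1·4 + 1·-5 + 1·-1 = 6
  a_7 = -1·6 + 1·-8 + 1·4 + 1·-5 = -15
  a_8 = -1·-15 + 1·6 + 1·-8 + 1·4 = 17
  a_9 = -1·17 + 1·-15 + 1·6 + 1·-8 = -34
  a_10 = -1·-34 + 1·17 + 1·-15 + 1·6 = 42
  a_11 = -1·42 + 1·-34 + 1·17 + 1·-15 = -74
  a_12 = -1·-74 + 1·42 + 1·-34 + 1·17 = 99
  a_13 = -1·99 + 1·-74 + 1·42 + 1·-34 = -165
  a_14 = -1·-165 + 1·99 + 1·-74 + 1·42 = 232

-1,1,1,1 ; 232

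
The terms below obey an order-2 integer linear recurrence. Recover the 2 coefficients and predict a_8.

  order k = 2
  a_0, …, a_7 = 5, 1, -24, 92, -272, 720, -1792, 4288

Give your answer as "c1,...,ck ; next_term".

  a_2 = -4·1 + -4·5 = -24
  a_3 = -4·-24 + -4·1 = 92
  a_4 = -4·92 + -4·-24 = -272
  a_5 = -4·-272 + -4·92 = 720
  a_6 = -4·720 + -4·-272 = -1792
  a_7 = -4·-1792 + -4·720 = 4288
  a_8 = -4·4288 + -4·-1792 = -9984

-4,-4 ; -9984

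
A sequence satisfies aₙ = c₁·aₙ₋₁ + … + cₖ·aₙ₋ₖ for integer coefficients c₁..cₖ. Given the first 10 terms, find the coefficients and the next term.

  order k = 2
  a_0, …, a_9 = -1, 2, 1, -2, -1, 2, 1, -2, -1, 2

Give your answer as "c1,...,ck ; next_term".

  a_2 = 0·2 + -1·-1 = 1
  a_3 = 0·1 + -1·2 = -2
  a_4 = 0·-2 + -1·1 = -1
  a_5 = 0·-1 + -1·-2 = 2
  a_6 = 0·2 + -1·-1 = 1
  a_7 = 0·1 + -1·2 = -2
  a_8 = 0·-2 + -1·1 = -1
  a_9 = 0·-1 + -1·-2 = 2
  a_10 = 0·2 + -1·-1 = 1

0,-1 ; 1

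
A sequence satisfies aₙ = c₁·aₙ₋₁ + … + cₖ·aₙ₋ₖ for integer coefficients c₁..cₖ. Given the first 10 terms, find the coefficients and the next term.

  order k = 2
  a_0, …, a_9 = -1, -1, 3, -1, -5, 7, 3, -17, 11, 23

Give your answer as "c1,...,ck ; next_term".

  a_2 = -1·-1 + -2·-1 = 3
  a_3 = -1·3 + -2·-1 = -1
  a_4 = -1·-1 + -2·3 = -5
  a_5 = -1·-5 + -2·-1 = 7
  a_6 = -1·7 + -2·-5 = 3
  a_7 = -1·3 + -2·7 = -17
  a_8 = -1·-17 + -2·3 = 11
  a_9 = -1·11 + -2·-17 = 23
  a_10 = -1·23 + -2·11 = -45

-1,-2 ; -45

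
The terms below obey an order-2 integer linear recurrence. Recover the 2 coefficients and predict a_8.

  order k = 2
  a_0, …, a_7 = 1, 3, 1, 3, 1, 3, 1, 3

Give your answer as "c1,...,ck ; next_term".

  a_2 = 0·3 + 1·1 = 1
  a_3 = 0·1 + 1·3 = 3
  a_4 = 0·3 + 1·1 = 1
  a_5 = 0·1 + 1·3 = 3
  a_6 = 0·3 + 1·1 = 1
  a_7 = 0·1 + 1·3 = 3
  a_8 = 0·3 + 1·1 = 1

0,1 ; 1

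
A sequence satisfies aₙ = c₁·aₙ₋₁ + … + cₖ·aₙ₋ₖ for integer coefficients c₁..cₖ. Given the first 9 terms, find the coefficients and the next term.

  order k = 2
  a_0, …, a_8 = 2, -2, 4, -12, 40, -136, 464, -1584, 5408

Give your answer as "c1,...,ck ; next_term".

-4,-2 ; -18464

  a_2 = -4·-2 + -2·2 = 4
  a_3 = -4·4 + -2·-2 = -12
  a_4 = -4·-12 + -2·4 = 40
  a_5 = -4·40 + -2·-12 = -136
  a_6 = -4·-136 + -2·40 = 464
  a_7 = -4·464 + -2·-136 = -1584
  a_8 = -4·-1584 + -2·464 = 5408
  a_9 = -4·5408 + -2·-1584 = -18464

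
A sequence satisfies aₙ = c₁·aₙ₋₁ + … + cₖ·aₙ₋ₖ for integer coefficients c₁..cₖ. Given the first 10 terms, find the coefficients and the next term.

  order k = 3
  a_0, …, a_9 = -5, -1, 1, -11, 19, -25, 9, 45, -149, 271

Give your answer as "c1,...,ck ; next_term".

  a_3 = -2·1 + -1·-1 + 2·-5 = -11
  a_4 = -2·-11 + -1·1 + 2·-1 = 19
  a_5 = -2·19 + -1·-11 + 2·1 = -25
  a_6 = -2·-25 + -1·19 + 2·-11 = 9
  a_7 = -2·9 + -1·-25 + 2·19 = 45
  a_8 = -2·45 + -1·9 + 2·-25 = -149
  a_9 = -2·-149 + -1·45 + 2·9 = 271
  a_10 = -2·271 + -1·-149 + 2·45 = -303

-2,-1,2 ; -303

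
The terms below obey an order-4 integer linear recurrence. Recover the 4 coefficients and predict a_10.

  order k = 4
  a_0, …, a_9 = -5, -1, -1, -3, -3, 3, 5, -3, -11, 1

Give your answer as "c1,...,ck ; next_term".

  a_4 = 0·-3 + -1·-1 + -1·-1 + 1·-5 = -3
  a_5 = 0·-3 + -1·-3 + -1·-1 + 1·-1 = 3
  a_6 = 0·3 + -1·-3 + -1·-3 + 1·-1 = 5
  a_7 = 0·5 + -1·3 + -1·-3 + 1·-3 = -3
  a_8 = 0·-3 + -1·5 + -1·3 + 1·-3 = -11
  a_9 = 0·-11 + -1·-3 + -1·5 + 1·3 = 1
  a_10 = 0·1 + -1·-11 + -1·-3 + 1·5 = 19

0,-1,-1,1 ; 19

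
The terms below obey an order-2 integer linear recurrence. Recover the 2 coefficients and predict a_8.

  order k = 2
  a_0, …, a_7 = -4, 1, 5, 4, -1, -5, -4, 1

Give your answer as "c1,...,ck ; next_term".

1,-1 ; 5

  a_2 = 1·1 + -1·-4 = 5
  a_3 = 1·5 + -1·1 = 4
  a_4 = 1·4 + -1·5 = -1
  a_5 = 1·-1 + -1·4 = -5
  a_6 = 1·-5 + -1·-1 = -4
  a_7 = 1·-4 + -1·-5 = 1
  a_8 = 1·1 + -1·-4 = 5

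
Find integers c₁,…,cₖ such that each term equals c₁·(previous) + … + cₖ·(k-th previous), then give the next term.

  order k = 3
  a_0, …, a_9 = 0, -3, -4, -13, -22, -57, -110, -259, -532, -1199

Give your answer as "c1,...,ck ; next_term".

  a_3 = 1·-4 + 3·-3 + -1·0 = -13
  a_4 = 1·-13 + 3·-4 + -1·-3 = -22
  a_5 = 1·-22 + 3·-13 + -1·-4 = -57
  a_6 = 1·-57 + 3·-22 + -1·-13 = -110
  a_7 = 1·-110 + 3·-57 + -1·-22 = -259
  a_8 = 1·-259 + 3·-110 + -1·-57 = -532
  a_9 = 1·-532 + 3·-259 + -1·-110 = -1199
  a_10 = 1·-1199 + 3·-532 + -1·-259 = -2536

1,3,-1 ; -2536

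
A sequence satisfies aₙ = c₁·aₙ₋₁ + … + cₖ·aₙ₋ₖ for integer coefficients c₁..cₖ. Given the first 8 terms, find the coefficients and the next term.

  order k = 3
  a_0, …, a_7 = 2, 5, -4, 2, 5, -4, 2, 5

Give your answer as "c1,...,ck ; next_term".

  a_3 = 0·-4 + 0·5 + 1·2 = 2
  a_4 = 0·2 + 0·-4 + 1·5 = 5
  a_5 = 0·5 + 0·2 + 1·-4 = -4
  a_6 = 0·-4 + 0·5 + 1·2 = 2
  a_7 = 0·2 + 0·-4 + 1·5 = 5
  a_8 = 0·5 + 0·2 + 1·-4 = -4

0,0,1 ; -4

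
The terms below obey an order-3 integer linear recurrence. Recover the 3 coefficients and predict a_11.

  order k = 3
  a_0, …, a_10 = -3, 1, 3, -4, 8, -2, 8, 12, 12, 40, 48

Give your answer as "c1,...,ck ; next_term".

0,2,2 ; 104

  a_3 = 0·3 + 2·1 + 2·-3 = -4
  a_4 = 0·-4 + 2·3 + 2·1 = 8
  a_5 = 0·8 + 2·-4 + 2·3 = -2
  a_6 = 0·-2 + 2·8 + 2·-4 = 8
  a_7 = 0·8 + 2·-2 + 2·8 = 12
  a_8 = 0·12 + 2·8 + 2·-2 = 12
  a_9 = 0·12 + 2·12 + 2·8 = 40
  a_10 = 0·40 + 2·12 + 2·12 = 48
  a_11 = 0·48 + 2·40 + 2·12 = 104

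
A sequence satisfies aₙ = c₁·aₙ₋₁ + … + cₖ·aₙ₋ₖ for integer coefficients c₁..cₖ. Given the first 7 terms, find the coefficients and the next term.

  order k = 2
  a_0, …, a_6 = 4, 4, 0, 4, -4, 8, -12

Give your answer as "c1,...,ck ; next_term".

-1,1 ; 20

  a_2 = -1·4 + 1·4 = 0
  a_3 = -1·0 + 1·4 = 4
  a_4 = -1·4 + 1·0 = -4
  a_5 = -1·-4 + 1·4 = 8
  a_6 = -1·8 + 1·-4 = -12
  a_7 = -1·-12 + 1·8 = 20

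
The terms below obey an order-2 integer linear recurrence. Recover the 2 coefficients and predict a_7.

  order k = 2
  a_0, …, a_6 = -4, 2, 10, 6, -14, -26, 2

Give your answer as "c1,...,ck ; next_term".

  a_2 = 1·2 + -2·-4 = 10
  a_3 = 1·10 + -2·2 = 6
  a_4 = 1·6 + -2·10 = -14
  a_5 = 1·-14 + -2·6 = -26
  a_6 = 1·-26 + -2·-14 = 2
  a_7 = 1·2 + -2·-26 = 54

1,-2 ; 54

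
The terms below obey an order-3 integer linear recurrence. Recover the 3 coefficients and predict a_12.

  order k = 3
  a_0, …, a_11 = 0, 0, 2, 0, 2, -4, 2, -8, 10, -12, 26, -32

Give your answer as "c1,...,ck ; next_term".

0,1,-2 ; 50

  a_3 = 0·2 + 1·0 + -2·0 = 0
  a_4 = 0·0 + 1·2 + -2·0 = 2
  a_5 = 0·2 + 1·0 + -2·2 = -4
  a_6 = 0·-4 + 1·2 + -2·0 = 2
  a_7 = 0·2 + 1·-4 + -2·2 = -8
  a_8 = 0·-8 + 1·2 + -2·-4 = 10
  a_9 = 0·10 + 1·-8 + -2·2 = -12
  a_10 = 0·-12 + 1·10 + -2·-8 = 26
  a_11 = 0·26 + 1·-12 + -2·10 = -32
  a_12 = 0·-32 + 1·26 + -2·-12 = 50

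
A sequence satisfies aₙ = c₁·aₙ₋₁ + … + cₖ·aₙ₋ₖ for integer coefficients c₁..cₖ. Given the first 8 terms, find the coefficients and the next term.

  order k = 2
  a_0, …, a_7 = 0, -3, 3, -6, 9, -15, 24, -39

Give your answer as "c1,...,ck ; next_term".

  a_2 = -1·-3 + 1·0 = 3
  a_3 = -1·3 + 1·-3 = -6
  a_4 = -1·-6 + 1·3 = 9
  a_5 = -1·9 + 1·-6 = -15
  a_6 = -1·-15 + 1·9 = 24
  a_7 = -1·24 + 1·-15 = -39
  a_8 = -1·-39 + 1·24 = 63

-1,1 ; 63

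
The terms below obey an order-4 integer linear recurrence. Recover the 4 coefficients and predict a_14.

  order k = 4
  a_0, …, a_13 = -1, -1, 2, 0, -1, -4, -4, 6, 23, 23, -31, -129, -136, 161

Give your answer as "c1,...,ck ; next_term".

1,-2,-2,-1 ; 722

  a_4 = 1·0 + -2·2 + -2·-1 + -1·-1 = -1
  a_5 = 1·-1 + -2·0 + -2·2 + -1·-1 = -4
  a_6 = 1·-4 + -2·-1 + -2·0 + -1·2 = -4
  a_7 = 1·-4 + -2·-4 + -2·-1 + -1·0 = 6
  a_8 = 1·6 + -2·-4 + -2·-4 + -1·-1 = 23
  a_9 = 1·23 + -2·6 + -2·-4 + -1·-4 = 23
  a_10 = 1·23 + -2·23 + -2·6 + -1·-4 = -31
  a_11 = 1·-31 + -2·23 + -2·23 + -1·6 = -129
  a_12 = 1·-129 + -2·-31 + -2·23 + -1·23 = -136
  a_13 = 1·-136 + -2·-129 + -2·-31 + -1·23 = 161
  a_14 = 1·161 + -2·-136 + -2·-129 + -1·-31 = 722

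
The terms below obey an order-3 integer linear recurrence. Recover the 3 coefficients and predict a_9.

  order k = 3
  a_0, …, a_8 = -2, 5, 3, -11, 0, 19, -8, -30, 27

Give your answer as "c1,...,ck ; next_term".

  a_3 = -1·3 + -2·5 + -1·-2 = -11
  a_4 = -1·-11 + -2·3 + -1·5 = 0
  a_5 = -1·0 + -2·-11 + -1·3 = 19
  a_6 = -1·19 + -2·0 + -1·-11 = -8
  a_7 = -1·-8 + -2·19 + -1·0 = -30
  a_8 = -1·-30 + -2·-8 + -1·19 = 27
  a_9 = -1·27 + -2·-30 + -1·-8 = 41

-1,-2,-1 ; 41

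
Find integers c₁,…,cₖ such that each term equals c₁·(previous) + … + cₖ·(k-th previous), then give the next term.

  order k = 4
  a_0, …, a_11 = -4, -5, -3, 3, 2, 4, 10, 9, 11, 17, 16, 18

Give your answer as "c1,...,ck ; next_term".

1,0,1,-1 ; 24

  a_4 = 1·3 + 0·-3 + 1·-5 + -1·-4 = 2
  a_5 = 1·2 + 0·3 + 1·-3 + -1·-5 = 4
  a_6 = 1·4 + 0·2 + 1·3 + -1·-3 = 10
  a_7 = 1·10 + 0·4 + 1·2 + -1·3 = 9
  a_8 = 1·9 + 0·10 + 1·4 + -1·2 = 11
  a_9 = 1·11 + 0·9 + 1·10 + -1·4 = 17
  a_10 = 1·17 + 0·11 + 1·9 + -1·10 = 16
  a_11 = 1·16 + 0·17 + 1·11 + -1·9 = 18
  a_12 = 1·18 + 0·16 + 1·17 + -1·11 = 24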